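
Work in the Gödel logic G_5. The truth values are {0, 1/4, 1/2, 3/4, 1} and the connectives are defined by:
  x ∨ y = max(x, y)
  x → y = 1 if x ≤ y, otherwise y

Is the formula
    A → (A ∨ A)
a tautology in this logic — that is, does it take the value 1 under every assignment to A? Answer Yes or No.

A = 0 ↦ 1
A = 1/4 ↦ 1
A = 1/2 ↦ 1
A = 3/4 ↦ 1
A = 1 ↦ 1
Every assignment gives a value ≥ 1.

Yes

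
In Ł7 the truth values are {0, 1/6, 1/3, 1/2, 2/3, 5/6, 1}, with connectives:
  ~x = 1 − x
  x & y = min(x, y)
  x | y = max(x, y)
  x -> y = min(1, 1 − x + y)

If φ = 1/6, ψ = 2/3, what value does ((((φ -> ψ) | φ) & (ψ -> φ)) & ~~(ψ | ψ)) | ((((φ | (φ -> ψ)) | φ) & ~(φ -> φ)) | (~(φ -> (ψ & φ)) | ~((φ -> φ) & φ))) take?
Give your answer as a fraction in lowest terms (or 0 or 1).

φ -> ψ = 1/6 -> 2/3 = 1
(φ -> ψ) | φ = 1 | 1/6 = 1
ψ -> φ = 2/3 -> 1/6 = 1/2
((φ -> ψ) | φ) & (ψ -> φ) = 1 & 1/2 = 1/2
ψ | ψ = 2/3 | 2/3 = 2/3
~(ψ | ψ) = ~2/3 = 1/3
~~(ψ | ψ) = ~1/3 = 2/3
(((φ -> ψ) | φ) & (ψ -> φ)) & ~~(ψ | ψ) = 1/2 & 2/3 = 1/2
φ -> ψ = 1/6 -> 2/3 = 1
φ | (φ -> ψ) = 1/6 | 1 = 1
(φ | (φ -> ψ)) | φ = 1 | 1/6 = 1
φ -> φ = 1/6 -> 1/6 = 1
~(φ -> φ) = ~1 = 0
((φ | (φ -> ψ)) | φ) & ~(φ -> φ) = 1 & 0 = 0
ψ & φ = 2/3 & 1/6 = 1/6
φ -> (ψ & φ) = 1/6 -> 1/6 = 1
~(φ -> (ψ & φ)) = ~1 = 0
φ -> φ = 1/6 -> 1/6 = 1
(φ -> φ) & φ = 1 & 1/6 = 1/6
~((φ -> φ) & φ) = ~1/6 = 5/6
~(φ -> (ψ & φ)) | ~((φ -> φ) & φ) = 0 | 5/6 = 5/6
(((φ | (φ -> ψ)) | φ) & ~(φ -> φ)) | (~(φ -> (ψ & φ)) | ~((φ -> φ) & φ)) = 0 | 5/6 = 5/6
((((φ -> ψ) | φ) & (ψ -> φ)) & ~~(ψ | ψ)) | ((((φ | (φ -> ψ)) | φ) & ~(φ -> φ)) | (~(φ -> (ψ & φ)) | ~((φ -> φ) & φ))) = 1/2 | 5/6 = 5/6

5/6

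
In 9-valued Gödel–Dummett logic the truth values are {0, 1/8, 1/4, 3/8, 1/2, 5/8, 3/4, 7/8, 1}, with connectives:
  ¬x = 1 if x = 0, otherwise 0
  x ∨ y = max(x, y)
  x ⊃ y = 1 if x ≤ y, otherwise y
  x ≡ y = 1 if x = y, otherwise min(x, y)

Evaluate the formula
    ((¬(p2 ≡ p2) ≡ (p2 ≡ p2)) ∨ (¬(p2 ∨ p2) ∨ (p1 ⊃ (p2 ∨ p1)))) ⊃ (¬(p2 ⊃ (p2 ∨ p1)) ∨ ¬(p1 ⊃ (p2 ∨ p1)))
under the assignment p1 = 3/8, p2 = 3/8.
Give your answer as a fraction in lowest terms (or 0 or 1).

0

p2 ≡ p2 = 3/8 ≡ 3/8 = 1
¬(p2 ≡ p2) = ¬1 = 0
p2 ≡ p2 = 3/8 ≡ 3/8 = 1
¬(p2 ≡ p2) ≡ (p2 ≡ p2) = 0 ≡ 1 = 0
p2 ∨ p2 = 3/8 ∨ 3/8 = 3/8
¬(p2 ∨ p2) = ¬3/8 = 0
p2 ∨ p1 = 3/8 ∨ 3/8 = 3/8
p1 ⊃ (p2 ∨ p1) = 3/8 ⊃ 3/8 = 1
¬(p2 ∨ p2) ∨ (p1 ⊃ (p2 ∨ p1)) = 0 ∨ 1 = 1
(¬(p2 ≡ p2) ≡ (p2 ≡ p2)) ∨ (¬(p2 ∨ p2) ∨ (p1 ⊃ (p2 ∨ p1))) = 0 ∨ 1 = 1
p2 ∨ p1 = 3/8 ∨ 3/8 = 3/8
p2 ⊃ (p2 ∨ p1) = 3/8 ⊃ 3/8 = 1
¬(p2 ⊃ (p2 ∨ p1)) = ¬1 = 0
p2 ∨ p1 = 3/8 ∨ 3/8 = 3/8
p1 ⊃ (p2 ∨ p1) = 3/8 ⊃ 3/8 = 1
¬(p1 ⊃ (p2 ∨ p1)) = ¬1 = 0
¬(p2 ⊃ (p2 ∨ p1)) ∨ ¬(p1 ⊃ (p2 ∨ p1)) = 0 ∨ 0 = 0
((¬(p2 ≡ p2) ≡ (p2 ≡ p2)) ∨ (¬(p2 ∨ p2) ∨ (p1 ⊃ (p2 ∨ p1)))) ⊃ (¬(p2 ⊃ (p2 ∨ p1)) ∨ ¬(p1 ⊃ (p2 ∨ p1))) = 1 ⊃ 0 = 0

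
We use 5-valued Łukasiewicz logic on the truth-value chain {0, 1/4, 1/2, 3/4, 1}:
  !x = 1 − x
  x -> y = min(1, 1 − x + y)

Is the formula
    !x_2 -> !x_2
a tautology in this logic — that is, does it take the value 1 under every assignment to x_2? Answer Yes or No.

Yes

x_2 = 0 ↦ 1
x_2 = 1/4 ↦ 1
x_2 = 1/2 ↦ 1
x_2 = 3/4 ↦ 1
x_2 = 1 ↦ 1
Every assignment gives a value ≥ 1.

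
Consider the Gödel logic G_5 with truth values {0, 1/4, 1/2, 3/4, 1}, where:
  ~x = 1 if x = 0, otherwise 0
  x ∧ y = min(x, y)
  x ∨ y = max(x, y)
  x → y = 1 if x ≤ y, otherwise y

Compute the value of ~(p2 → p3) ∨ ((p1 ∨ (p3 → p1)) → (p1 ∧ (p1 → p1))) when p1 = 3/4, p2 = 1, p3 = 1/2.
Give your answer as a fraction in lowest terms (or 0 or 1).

p2 → p3 = 1 → 1/2 = 1/2
~(p2 → p3) = ~1/2 = 0
p3 → p1 = 1/2 → 3/4 = 1
p1 ∨ (p3 → p1) = 3/4 ∨ 1 = 1
p1 → p1 = 3/4 → 3/4 = 1
p1 ∧ (p1 → p1) = 3/4 ∧ 1 = 3/4
(p1 ∨ (p3 → p1)) → (p1 ∧ (p1 → p1)) = 1 → 3/4 = 3/4
~(p2 → p3) ∨ ((p1 ∨ (p3 → p1)) → (p1 ∧ (p1 → p1))) = 0 ∨ 3/4 = 3/4

3/4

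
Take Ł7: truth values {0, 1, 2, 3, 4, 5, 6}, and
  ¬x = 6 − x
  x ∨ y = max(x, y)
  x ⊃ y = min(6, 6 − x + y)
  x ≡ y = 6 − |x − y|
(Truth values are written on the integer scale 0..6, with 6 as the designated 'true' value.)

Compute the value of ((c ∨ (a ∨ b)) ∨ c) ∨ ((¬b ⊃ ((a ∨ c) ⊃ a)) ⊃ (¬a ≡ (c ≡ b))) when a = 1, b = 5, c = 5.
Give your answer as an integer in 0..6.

a ∨ b = 1 ∨ 5 = 5
c ∨ (a ∨ b) = 5 ∨ 5 = 5
(c ∨ (a ∨ b)) ∨ c = 5 ∨ 5 = 5
¬b = ¬5 = 1
a ∨ c = 1 ∨ 5 = 5
(a ∨ c) ⊃ a = 5 ⊃ 1 = 2
¬b ⊃ ((a ∨ c) ⊃ a) = 1 ⊃ 2 = 6
¬a = ¬1 = 5
c ≡ b = 5 ≡ 5 = 6
¬a ≡ (c ≡ b) = 5 ≡ 6 = 5
(¬b ⊃ ((a ∨ c) ⊃ a)) ⊃ (¬a ≡ (c ≡ b)) = 6 ⊃ 5 = 5
((c ∨ (a ∨ b)) ∨ c) ∨ ((¬b ⊃ ((a ∨ c) ⊃ a)) ⊃ (¬a ≡ (c ≡ b))) = 5 ∨ 5 = 5

5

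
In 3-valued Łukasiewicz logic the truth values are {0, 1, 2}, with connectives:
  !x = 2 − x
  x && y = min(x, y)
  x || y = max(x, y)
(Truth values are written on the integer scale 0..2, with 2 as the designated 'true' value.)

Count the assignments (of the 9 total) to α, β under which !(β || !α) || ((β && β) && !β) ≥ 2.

α = 0, β = 0 ↦ 0  <
α = 0, β = 1 ↦ 1  <
α = 0, β = 2 ↦ 0  <
α = 1, β = 0 ↦ 1  <
α = 1, β = 1 ↦ 1  <
α = 1, β = 2 ↦ 0  <
α = 2, β = 0 ↦ 2  ≥
α = 2, β = 1 ↦ 1  <
α = 2, β = 2 ↦ 0  <
So 1 of the 9 assignments meets the threshold.

1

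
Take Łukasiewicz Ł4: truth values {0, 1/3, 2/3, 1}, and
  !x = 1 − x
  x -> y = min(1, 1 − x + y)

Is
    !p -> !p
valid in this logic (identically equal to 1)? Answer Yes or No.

Yes

p = 0 ↦ 1
p = 1/3 ↦ 1
p = 2/3 ↦ 1
p = 1 ↦ 1
Every assignment gives a value ≥ 1.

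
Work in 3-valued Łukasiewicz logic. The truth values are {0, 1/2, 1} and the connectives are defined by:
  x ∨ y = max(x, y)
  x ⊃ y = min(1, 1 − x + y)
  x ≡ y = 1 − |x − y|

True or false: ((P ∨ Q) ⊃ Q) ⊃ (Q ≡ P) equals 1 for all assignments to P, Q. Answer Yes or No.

No

Counterexample: take P = 0, Q = 1/2.
P ∨ Q = 0 ∨ 1/2 = 1/2
(P ∨ Q) ⊃ Q = 1/2 ⊃ 1/2 = 1
Q ≡ P = 1/2 ≡ 0 = 1/2
((P ∨ Q) ⊃ Q) ⊃ (Q ≡ P) = 1 ⊃ 1/2 = 1/2
This gives 1/2 ≠ 1.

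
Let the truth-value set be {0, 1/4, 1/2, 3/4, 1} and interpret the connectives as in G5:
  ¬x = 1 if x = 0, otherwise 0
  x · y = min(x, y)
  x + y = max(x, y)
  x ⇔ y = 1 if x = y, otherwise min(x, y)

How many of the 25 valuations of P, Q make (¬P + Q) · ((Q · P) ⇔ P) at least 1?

9

value 1: 9 assignments (counts)
value 3/4: 4 assignments
value 1/2: 4 assignments
value 1/4: 4 assignments
value 0: 4 assignments
So 9 of the 25 assignments meet the threshold.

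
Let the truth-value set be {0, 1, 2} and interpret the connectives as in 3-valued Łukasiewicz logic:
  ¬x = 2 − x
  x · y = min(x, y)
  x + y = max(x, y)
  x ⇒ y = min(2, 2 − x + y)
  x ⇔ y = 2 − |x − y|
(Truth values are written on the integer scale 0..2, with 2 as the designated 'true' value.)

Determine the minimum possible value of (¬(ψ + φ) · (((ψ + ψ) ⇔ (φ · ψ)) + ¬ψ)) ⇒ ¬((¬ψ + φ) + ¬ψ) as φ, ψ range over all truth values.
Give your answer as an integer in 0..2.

Take φ = 0, ψ = 0:
ψ + φ = 0 + 0 = 0
¬(ψ + φ) = ¬0 = 2
ψ + ψ = 0 + 0 = 0
φ · ψ = 0 · 0 = 0
(ψ + ψ) ⇔ (φ · ψ) = 0 ⇔ 0 = 2
¬ψ = ¬0 = 2
((ψ + ψ) ⇔ (φ · ψ)) + ¬ψ = 2 + 2 = 2
¬(ψ + φ) · (((ψ + ψ) ⇔ (φ · ψ)) + ¬ψ) = 2 · 2 = 2
¬ψ = ¬0 = 2
¬ψ + φ = 2 + 0 = 2
¬ψ = ¬0 = 2
(¬ψ + φ) + ¬ψ = 2 + 2 = 2
¬((¬ψ + φ) + ¬ψ) = ¬2 = 0
(¬(ψ + φ) · (((ψ + ψ) ⇔ (φ · ψ)) + ¬ψ)) ⇒ ¬((¬ψ + φ) + ¬ψ) = 2 ⇒ 0 = 0
No assignment yields a value below 0, so this is the minimum.

0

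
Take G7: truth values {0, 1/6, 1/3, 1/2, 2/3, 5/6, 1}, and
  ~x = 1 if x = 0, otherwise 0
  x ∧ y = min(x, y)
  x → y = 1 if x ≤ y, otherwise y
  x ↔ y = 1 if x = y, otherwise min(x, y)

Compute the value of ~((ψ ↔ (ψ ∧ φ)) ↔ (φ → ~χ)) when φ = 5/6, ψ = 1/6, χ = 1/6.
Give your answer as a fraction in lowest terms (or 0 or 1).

ψ ∧ φ = 1/6 ∧ 5/6 = 1/6
ψ ↔ (ψ ∧ φ) = 1/6 ↔ 1/6 = 1
~χ = ~1/6 = 0
φ → ~χ = 5/6 → 0 = 0
(ψ ↔ (ψ ∧ φ)) ↔ (φ → ~χ) = 1 ↔ 0 = 0
~((ψ ↔ (ψ ∧ φ)) ↔ (φ → ~χ)) = ~0 = 1

1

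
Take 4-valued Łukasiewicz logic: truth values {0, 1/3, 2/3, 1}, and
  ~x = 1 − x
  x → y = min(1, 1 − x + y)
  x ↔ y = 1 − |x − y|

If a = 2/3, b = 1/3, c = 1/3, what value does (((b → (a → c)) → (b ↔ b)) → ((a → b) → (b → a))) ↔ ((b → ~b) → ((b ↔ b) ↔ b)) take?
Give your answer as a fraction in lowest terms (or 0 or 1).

1/3

a → c = 2/3 → 1/3 = 2/3
b → (a → c) = 1/3 → 2/3 = 1
b ↔ b = 1/3 ↔ 1/3 = 1
(b → (a → c)) → (b ↔ b) = 1 → 1 = 1
a → b = 2/3 → 1/3 = 2/3
b → a = 1/3 → 2/3 = 1
(a → b) → (b → a) = 2/3 → 1 = 1
((b → (a → c)) → (b ↔ b)) → ((a → b) → (b → a)) = 1 → 1 = 1
~b = ~1/3 = 2/3
b → ~b = 1/3 → 2/3 = 1
b ↔ b = 1/3 ↔ 1/3 = 1
(b ↔ b) ↔ b = 1 ↔ 1/3 = 1/3
(b → ~b) → ((b ↔ b) ↔ b) = 1 → 1/3 = 1/3
(((b → (a → c)) → (b ↔ b)) → ((a → b) → (b → a))) ↔ ((b → ~b) → ((b ↔ b) ↔ b)) = 1 ↔ 1/3 = 1/3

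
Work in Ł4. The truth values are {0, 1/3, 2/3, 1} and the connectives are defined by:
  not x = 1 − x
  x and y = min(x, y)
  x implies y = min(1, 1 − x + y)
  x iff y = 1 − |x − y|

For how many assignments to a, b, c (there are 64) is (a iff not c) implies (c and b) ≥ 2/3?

43

value 1: 24 assignments (counts)
value 2/3: 19 assignments (counts)
value 1/3: 14 assignments
value 0: 7 assignments
So 43 of the 64 assignments meet the threshold.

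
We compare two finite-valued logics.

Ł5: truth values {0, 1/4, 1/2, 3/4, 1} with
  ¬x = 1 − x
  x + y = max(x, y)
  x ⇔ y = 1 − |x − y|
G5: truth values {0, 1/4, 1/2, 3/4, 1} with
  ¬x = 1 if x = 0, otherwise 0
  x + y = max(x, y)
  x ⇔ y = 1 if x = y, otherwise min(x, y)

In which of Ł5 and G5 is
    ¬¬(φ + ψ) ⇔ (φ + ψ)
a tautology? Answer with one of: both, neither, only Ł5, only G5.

only Ł5

In Ł5: every assignment gives 1 — tautology.
In G5: at φ = 0, ψ = 1/4 the value is 1/4 — not a tautology.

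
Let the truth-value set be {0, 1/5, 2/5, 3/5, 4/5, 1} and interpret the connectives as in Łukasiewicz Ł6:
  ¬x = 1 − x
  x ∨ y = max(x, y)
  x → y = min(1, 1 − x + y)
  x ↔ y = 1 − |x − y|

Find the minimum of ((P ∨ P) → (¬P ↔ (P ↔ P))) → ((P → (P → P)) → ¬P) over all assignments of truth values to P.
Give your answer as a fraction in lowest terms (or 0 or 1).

3/5

Take P = 2/5:
P ∨ P = 2/5 ∨ 2/5 = 2/5
¬P = ¬2/5 = 3/5
P ↔ P = 2/5 ↔ 2/5 = 1
¬P ↔ (P ↔ P) = 3/5 ↔ 1 = 3/5
(P ∨ P) → (¬P ↔ (P ↔ P)) = 2/5 → 3/5 = 1
P → P = 2/5 → 2/5 = 1
P → (P → P) = 2/5 → 1 = 1
¬P = ¬2/5 = 3/5
(P → (P → P)) → ¬P = 1 → 3/5 = 3/5
((P ∨ P) → (¬P ↔ (P ↔ P))) → ((P → (P → P)) → ¬P) = 1 → 3/5 = 3/5
No assignment yields a value below 3/5, so this is the minimum.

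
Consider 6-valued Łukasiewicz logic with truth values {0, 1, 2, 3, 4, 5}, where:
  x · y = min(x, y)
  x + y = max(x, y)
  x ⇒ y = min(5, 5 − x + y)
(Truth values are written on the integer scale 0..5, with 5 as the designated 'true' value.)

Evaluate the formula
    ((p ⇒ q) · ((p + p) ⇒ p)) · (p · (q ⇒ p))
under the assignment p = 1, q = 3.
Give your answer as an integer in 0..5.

p ⇒ q = 1 ⇒ 3 = 5
p + p = 1 + 1 = 1
(p + p) ⇒ p = 1 ⇒ 1 = 5
(p ⇒ q) · ((p + p) ⇒ p) = 5 · 5 = 5
q ⇒ p = 3 ⇒ 1 = 3
p · (q ⇒ p) = 1 · 3 = 1
((p ⇒ q) · ((p + p) ⇒ p)) · (p · (q ⇒ p)) = 5 · 1 = 1

1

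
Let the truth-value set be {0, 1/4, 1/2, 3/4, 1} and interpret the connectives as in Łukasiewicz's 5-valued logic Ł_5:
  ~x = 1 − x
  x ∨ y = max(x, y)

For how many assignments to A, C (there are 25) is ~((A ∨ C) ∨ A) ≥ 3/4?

value 1: 1 assignment (counts)
value 3/4: 3 assignments (counts)
value 1/2: 5 assignments
value 1/4: 7 assignments
value 0: 9 assignments
So 4 of the 25 assignments meet the threshold.

4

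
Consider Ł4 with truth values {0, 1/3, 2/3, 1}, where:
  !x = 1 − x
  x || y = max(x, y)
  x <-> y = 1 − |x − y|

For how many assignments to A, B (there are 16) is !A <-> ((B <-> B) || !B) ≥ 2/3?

A = 0, B = 0 ↦ 1  ≥
A = 0, B = 1/3 ↦ 1  ≥
A = 0, B = 2/3 ↦ 1  ≥
A = 0, B = 1 ↦ 1  ≥
A = 1/3, B = 0 ↦ 2/3  ≥
A = 1/3, B = 1/3 ↦ 2/3  ≥
A = 1/3, B = 2/3 ↦ 2/3  ≥
A = 1/3, B = 1 ↦ 2/3  ≥
A = 2/3, B = 0 ↦ 1/3  <
A = 2/3, B = 1/3 ↦ 1/3  <
A = 2/3, B = 2/3 ↦ 1/3  <
A = 2/3, B = 1 ↦ 1/3  <
A = 1, B = 0 ↦ 0  <
A = 1, B = 1/3 ↦ 0  <
A = 1, B = 2/3 ↦ 0  <
A = 1, B = 1 ↦ 0  <
So 8 of the 16 assignments meet the threshold.

8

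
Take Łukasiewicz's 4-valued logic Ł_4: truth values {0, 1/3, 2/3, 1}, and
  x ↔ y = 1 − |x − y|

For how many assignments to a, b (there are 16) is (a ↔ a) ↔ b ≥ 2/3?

8

a = 0, b = 0 ↦ 0  <
a = 0, b = 1/3 ↦ 1/3  <
a = 0, b = 2/3 ↦ 2/3  ≥
a = 0, b = 1 ↦ 1  ≥
a = 1/3, b = 0 ↦ 0  <
a = 1/3, b = 1/3 ↦ 1/3  <
a = 1/3, b = 2/3 ↦ 2/3  ≥
a = 1/3, b = 1 ↦ 1  ≥
a = 2/3, b = 0 ↦ 0  <
a = 2/3, b = 1/3 ↦ 1/3  <
a = 2/3, b = 2/3 ↦ 2/3  ≥
a = 2/3, b = 1 ↦ 1  ≥
a = 1, b = 0 ↦ 0  <
a = 1, b = 1/3 ↦ 1/3  <
a = 1, b = 2/3 ↦ 2/3  ≥
a = 1, b = 1 ↦ 1  ≥
So 8 of the 16 assignments meet the threshold.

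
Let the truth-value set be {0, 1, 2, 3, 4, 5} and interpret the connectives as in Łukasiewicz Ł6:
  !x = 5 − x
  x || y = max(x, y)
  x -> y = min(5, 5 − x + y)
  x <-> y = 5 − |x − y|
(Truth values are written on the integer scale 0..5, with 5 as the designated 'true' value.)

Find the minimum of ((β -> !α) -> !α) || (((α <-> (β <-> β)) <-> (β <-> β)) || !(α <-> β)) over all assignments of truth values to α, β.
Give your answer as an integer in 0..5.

3

Take α = 2, β = 0:
!α = !2 = 3
β -> !α = 0 -> 3 = 5
!α = !2 = 3
(β -> !α) -> !α = 5 -> 3 = 3
β <-> β = 0 <-> 0 = 5
α <-> (β <-> β) = 2 <-> 5 = 2
β <-> β = 0 <-> 0 = 5
(α <-> (β <-> β)) <-> (β <-> β) = 2 <-> 5 = 2
α <-> β = 2 <-> 0 = 3
!(α <-> β) = !3 = 2
((α <-> (β <-> β)) <-> (β <-> β)) || !(α <-> β) = 2 || 2 = 2
((β -> !α) -> !α) || (((α <-> (β <-> β)) <-> (β <-> β)) || !(α <-> β)) = 3 || 2 = 3
No assignment yields a value below 3, so this is the minimum.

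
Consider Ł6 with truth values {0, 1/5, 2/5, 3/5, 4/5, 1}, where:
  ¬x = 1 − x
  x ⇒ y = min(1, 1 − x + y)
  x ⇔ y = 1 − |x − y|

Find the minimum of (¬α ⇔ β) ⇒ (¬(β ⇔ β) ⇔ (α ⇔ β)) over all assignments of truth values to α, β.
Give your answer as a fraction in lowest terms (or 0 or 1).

1/5

Take α = 2/5, β = 2/5:
¬α = ¬2/5 = 3/5
¬α ⇔ β = 3/5 ⇔ 2/5 = 4/5
β ⇔ β = 2/5 ⇔ 2/5 = 1
¬(β ⇔ β) = ¬1 = 0
α ⇔ β = 2/5 ⇔ 2/5 = 1
¬(β ⇔ β) ⇔ (α ⇔ β) = 0 ⇔ 1 = 0
(¬α ⇔ β) ⇒ (¬(β ⇔ β) ⇔ (α ⇔ β)) = 4/5 ⇒ 0 = 1/5
No assignment yields a value below 1/5, so this is the minimum.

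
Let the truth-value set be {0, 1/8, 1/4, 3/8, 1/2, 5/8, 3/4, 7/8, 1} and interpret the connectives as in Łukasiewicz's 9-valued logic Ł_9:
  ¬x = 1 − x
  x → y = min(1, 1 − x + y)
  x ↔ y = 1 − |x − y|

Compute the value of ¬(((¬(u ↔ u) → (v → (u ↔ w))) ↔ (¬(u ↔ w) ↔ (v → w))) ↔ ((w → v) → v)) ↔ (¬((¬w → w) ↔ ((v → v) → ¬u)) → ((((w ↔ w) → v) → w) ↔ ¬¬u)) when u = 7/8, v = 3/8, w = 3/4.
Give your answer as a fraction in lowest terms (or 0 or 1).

5/8

u ↔ u = 7/8 ↔ 7/8 = 1
¬(u ↔ u) = ¬1 = 0
u ↔ w = 7/8 ↔ 3/4 = 7/8
v → (u ↔ w) = 3/8 → 7/8 = 1
¬(u ↔ u) → (v → (u ↔ w)) = 0 → 1 = 1
u ↔ w = 7/8 ↔ 3/4 = 7/8
¬(u ↔ w) = ¬7/8 = 1/8
v → w = 3/8 → 3/4 = 1
¬(u ↔ w) ↔ (v → w) = 1/8 ↔ 1 = 1/8
(¬(u ↔ u) → (v → (u ↔ w))) ↔ (¬(u ↔ w) ↔ (v → w)) = 1 ↔ 1/8 = 1/8
w → v = 3/4 → 3/8 = 5/8
(w → v) → v = 5/8 → 3/8 = 3/4
((¬(u ↔ u) → (v → (u ↔ w))) ↔ (¬(u ↔ w) ↔ (v → w))) ↔ ((w → v) → v) = 1/8 ↔ 3/4 = 3/8
¬(((¬(u ↔ u) → (v → (u ↔ w))) ↔ (¬(u ↔ w) ↔ (v → w))) ↔ ((w → v) → v)) = ¬3/8 = 5/8
¬w = ¬3/4 = 1/4
¬w → w = 1/4 → 3/4 = 1
v → v = 3/8 → 3/8 = 1
¬u = ¬7/8 = 1/8
(v → v) → ¬u = 1 → 1/8 = 1/8
(¬w → w) ↔ ((v → v) → ¬u) = 1 ↔ 1/8 = 1/8
¬((¬w → w) ↔ ((v → v) → ¬u)) = ¬1/8 = 7/8
w ↔ w = 3/4 ↔ 3/4 = 1
(w ↔ w) → v = 1 → 3/8 = 3/8
((w ↔ w) → v) → w = 3/8 → 3/4 = 1
¬u = ¬7/8 = 1/8
¬¬u = ¬1/8 = 7/8
(((w ↔ w) → v) → w) ↔ ¬¬u = 1 ↔ 7/8 = 7/8
¬((¬w → w) ↔ ((v → v) → ¬u)) → ((((w ↔ w) → v) → w) ↔ ¬¬u) = 7/8 → 7/8 = 1
¬(((¬(u ↔ u) → (v → (u ↔ w))) ↔ (¬(u ↔ w) ↔ (v → w))) ↔ ((w → v) → v)) ↔ (¬((¬w → w) ↔ ((v → v) → ¬u)) → ((((w ↔ w) → v) → w) ↔ ¬¬u)) = 5/8 ↔ 1 = 5/8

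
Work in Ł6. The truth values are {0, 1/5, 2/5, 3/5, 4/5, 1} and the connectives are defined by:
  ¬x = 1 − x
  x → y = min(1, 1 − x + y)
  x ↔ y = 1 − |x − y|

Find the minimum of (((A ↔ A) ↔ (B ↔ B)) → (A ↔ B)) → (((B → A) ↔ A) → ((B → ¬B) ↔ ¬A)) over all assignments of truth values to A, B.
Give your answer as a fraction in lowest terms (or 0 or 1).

3/5

Take A = 1, B = 2/5:
A ↔ A = 1 ↔ 1 = 1
B ↔ B = 2/5 ↔ 2/5 = 1
(A ↔ A) ↔ (B ↔ B) = 1 ↔ 1 = 1
A ↔ B = 1 ↔ 2/5 = 2/5
((A ↔ A) ↔ (B ↔ B)) → (A ↔ B) = 1 → 2/5 = 2/5
B → A = 2/5 → 1 = 1
(B → A) ↔ A = 1 ↔ 1 = 1
¬B = ¬2/5 = 3/5
B → ¬B = 2/5 → 3/5 = 1
¬A = ¬1 = 0
(B → ¬B) ↔ ¬A = 1 ↔ 0 = 0
((B → A) ↔ A) → ((B → ¬B) ↔ ¬A) = 1 → 0 = 0
(((A ↔ A) ↔ (B ↔ B)) → (A ↔ B)) → (((B → A) ↔ A) → ((B → ¬B) ↔ ¬A)) = 2/5 → 0 = 3/5
No assignment yields a value below 3/5, so this is the minimum.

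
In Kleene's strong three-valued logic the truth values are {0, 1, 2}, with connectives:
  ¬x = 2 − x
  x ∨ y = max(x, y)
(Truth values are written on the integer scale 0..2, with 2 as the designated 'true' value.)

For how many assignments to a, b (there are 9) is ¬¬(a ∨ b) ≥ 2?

5

a = 0, b = 0 ↦ 0  <
a = 0, b = 1 ↦ 1  <
a = 0, b = 2 ↦ 2  ≥
a = 1, b = 0 ↦ 1  <
a = 1, b = 1 ↦ 1  <
a = 1, b = 2 ↦ 2  ≥
a = 2, b = 0 ↦ 2  ≥
a = 2, b = 1 ↦ 2  ≥
a = 2, b = 2 ↦ 2  ≥
So 5 of the 9 assignments meet the threshold.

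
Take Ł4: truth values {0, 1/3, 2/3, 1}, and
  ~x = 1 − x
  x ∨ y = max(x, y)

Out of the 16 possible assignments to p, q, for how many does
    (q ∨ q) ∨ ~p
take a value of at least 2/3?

12

p = 0, q = 0 ↦ 1  ≥
p = 0, q = 1/3 ↦ 1  ≥
p = 0, q = 2/3 ↦ 1  ≥
p = 0, q = 1 ↦ 1  ≥
p = 1/3, q = 0 ↦ 2/3  ≥
p = 1/3, q = 1/3 ↦ 2/3  ≥
p = 1/3, q = 2/3 ↦ 2/3  ≥
p = 1/3, q = 1 ↦ 1  ≥
p = 2/3, q = 0 ↦ 1/3  <
p = 2/3, q = 1/3 ↦ 1/3  <
p = 2/3, q = 2/3 ↦ 2/3  ≥
p = 2/3, q = 1 ↦ 1  ≥
p = 1, q = 0 ↦ 0  <
p = 1, q = 1/3 ↦ 1/3  <
p = 1, q = 2/3 ↦ 2/3  ≥
p = 1, q = 1 ↦ 1  ≥
So 12 of the 16 assignments meet the threshold.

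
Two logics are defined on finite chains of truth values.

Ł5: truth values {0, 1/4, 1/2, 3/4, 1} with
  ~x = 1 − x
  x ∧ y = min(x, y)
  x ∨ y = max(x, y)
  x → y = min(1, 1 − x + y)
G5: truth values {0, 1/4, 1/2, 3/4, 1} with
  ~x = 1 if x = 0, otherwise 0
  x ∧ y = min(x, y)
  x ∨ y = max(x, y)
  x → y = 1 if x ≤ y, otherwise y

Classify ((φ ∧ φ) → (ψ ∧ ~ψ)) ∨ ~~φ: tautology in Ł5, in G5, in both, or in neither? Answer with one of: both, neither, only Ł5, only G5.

only G5

In Ł5: at φ = 1/4, ψ = 0 the value is 3/4 — not a tautology.
In G5: every assignment gives 1 — tautology.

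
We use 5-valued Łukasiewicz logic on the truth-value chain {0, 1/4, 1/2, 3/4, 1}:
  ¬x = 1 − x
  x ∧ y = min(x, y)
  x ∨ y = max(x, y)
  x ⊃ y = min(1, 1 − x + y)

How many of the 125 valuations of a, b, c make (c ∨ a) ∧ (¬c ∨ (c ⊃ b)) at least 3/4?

value 1: 19 assignments (counts)
value 3/4: 34 assignments (counts)
value 1/2: 37 assignments
value 1/4: 25 assignments
value 0: 10 assignments
So 53 of the 125 assignments meet the threshold.

53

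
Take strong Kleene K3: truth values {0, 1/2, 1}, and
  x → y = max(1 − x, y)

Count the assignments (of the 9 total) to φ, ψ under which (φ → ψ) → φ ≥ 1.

φ = 0, ψ = 0 ↦ 0  <
φ = 0, ψ = 1/2 ↦ 0  <
φ = 0, ψ = 1 ↦ 0  <
φ = 1/2, ψ = 0 ↦ 1/2  <
φ = 1/2, ψ = 1/2 ↦ 1/2  <
φ = 1/2, ψ = 1 ↦ 1/2  <
φ = 1, ψ = 0 ↦ 1  ≥
φ = 1, ψ = 1/2 ↦ 1  ≥
φ = 1, ψ = 1 ↦ 1  ≥
So 3 of the 9 assignments meet the threshold.

3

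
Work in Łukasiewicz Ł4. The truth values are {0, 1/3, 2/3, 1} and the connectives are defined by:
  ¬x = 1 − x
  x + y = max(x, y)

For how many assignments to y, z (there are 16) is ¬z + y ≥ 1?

y = 0, z = 0 ↦ 1  ≥
y = 0, z = 1/3 ↦ 2/3  <
y = 0, z = 2/3 ↦ 1/3  <
y = 0, z = 1 ↦ 0  <
y = 1/3, z = 0 ↦ 1  ≥
y = 1/3, z = 1/3 ↦ 2/3  <
y = 1/3, z = 2/3 ↦ 1/3  <
y = 1/3, z = 1 ↦ 1/3  <
y = 2/3, z = 0 ↦ 1  ≥
y = 2/3, z = 1/3 ↦ 2/3  <
y = 2/3, z = 2/3 ↦ 2/3  <
y = 2/3, z = 1 ↦ 2/3  <
y = 1, z = 0 ↦ 1  ≥
y = 1, z = 1/3 ↦ 1  ≥
y = 1, z = 2/3 ↦ 1  ≥
y = 1, z = 1 ↦ 1  ≥
So 7 of the 16 assignments meet the threshold.

7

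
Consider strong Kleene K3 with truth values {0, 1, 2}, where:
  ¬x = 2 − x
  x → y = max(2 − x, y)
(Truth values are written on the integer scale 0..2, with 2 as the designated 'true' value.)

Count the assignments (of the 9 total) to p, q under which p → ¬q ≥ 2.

p = 0, q = 0 ↦ 2  ≥
p = 0, q = 1 ↦ 2  ≥
p = 0, q = 2 ↦ 2  ≥
p = 1, q = 0 ↦ 2  ≥
p = 1, q = 1 ↦ 1  <
p = 1, q = 2 ↦ 1  <
p = 2, q = 0 ↦ 2  ≥
p = 2, q = 1 ↦ 1  <
p = 2, q = 2 ↦ 0  <
So 5 of the 9 assignments meet the threshold.

5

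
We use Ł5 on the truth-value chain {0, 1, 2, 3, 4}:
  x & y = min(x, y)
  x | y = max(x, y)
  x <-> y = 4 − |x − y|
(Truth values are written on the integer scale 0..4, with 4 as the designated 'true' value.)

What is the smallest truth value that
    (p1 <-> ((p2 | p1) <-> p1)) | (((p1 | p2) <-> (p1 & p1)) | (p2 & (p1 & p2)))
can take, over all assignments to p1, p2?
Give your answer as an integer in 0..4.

Take p1 = 0, p2 = 2:
p2 | p1 = 2 | 0 = 2
(p2 | p1) <-> p1 = 2 <-> 0 = 2
p1 <-> ((p2 | p1) <-> p1) = 0 <-> 2 = 2
p1 | p2 = 0 | 2 = 2
p1 & p1 = 0 & 0 = 0
(p1 | p2) <-> (p1 & p1) = 2 <-> 0 = 2
p1 & p2 = 0 & 2 = 0
p2 & (p1 & p2) = 2 & 0 = 0
((p1 | p2) <-> (p1 & p1)) | (p2 & (p1 & p2)) = 2 | 0 = 2
(p1 <-> ((p2 | p1) <-> p1)) | (((p1 | p2) <-> (p1 & p1)) | (p2 & (p1 & p2))) = 2 | 2 = 2
No assignment yields a value below 2, so this is the minimum.

2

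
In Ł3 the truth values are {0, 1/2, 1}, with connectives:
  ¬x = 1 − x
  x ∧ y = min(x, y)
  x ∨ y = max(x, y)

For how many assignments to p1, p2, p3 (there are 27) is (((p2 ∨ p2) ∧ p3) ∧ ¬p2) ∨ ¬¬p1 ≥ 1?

value 1: 9 assignments (counts)
value 1/2: 11 assignments
value 0: 7 assignments
So 9 of the 27 assignments meet the threshold.

9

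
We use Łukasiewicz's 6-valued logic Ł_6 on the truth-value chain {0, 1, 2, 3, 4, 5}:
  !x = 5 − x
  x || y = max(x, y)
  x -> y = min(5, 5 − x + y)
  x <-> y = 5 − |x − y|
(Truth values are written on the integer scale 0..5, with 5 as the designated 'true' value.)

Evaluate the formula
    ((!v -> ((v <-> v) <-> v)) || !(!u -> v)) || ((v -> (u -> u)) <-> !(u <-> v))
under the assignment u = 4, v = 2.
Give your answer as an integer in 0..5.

4

!v = !2 = 3
v <-> v = 2 <-> 2 = 5
(v <-> v) <-> v = 5 <-> 2 = 2
!v -> ((v <-> v) <-> v) = 3 -> 2 = 4
!u = !4 = 1
!u -> v = 1 -> 2 = 5
!(!u -> v) = !5 = 0
(!v -> ((v <-> v) <-> v)) || !(!u -> v) = 4 || 0 = 4
u -> u = 4 -> 4 = 5
v -> (u -> u) = 2 -> 5 = 5
u <-> v = 4 <-> 2 = 3
!(u <-> v) = !3 = 2
(v -> (u -> u)) <-> !(u <-> v) = 5 <-> 2 = 2
((!v -> ((v <-> v) <-> v)) || !(!u -> v)) || ((v -> (u -> u)) <-> !(u <-> v)) = 4 || 2 = 4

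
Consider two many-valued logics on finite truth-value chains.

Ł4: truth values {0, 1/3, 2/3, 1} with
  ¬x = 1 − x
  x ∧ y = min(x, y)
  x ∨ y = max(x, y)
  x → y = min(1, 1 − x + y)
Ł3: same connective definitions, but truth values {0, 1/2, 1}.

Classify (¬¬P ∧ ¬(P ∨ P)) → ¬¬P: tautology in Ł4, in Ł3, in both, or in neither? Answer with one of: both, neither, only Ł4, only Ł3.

both

In Ł4: every assignment gives 1 — tautology.
In Ł3: every assignment gives 1 — tautology.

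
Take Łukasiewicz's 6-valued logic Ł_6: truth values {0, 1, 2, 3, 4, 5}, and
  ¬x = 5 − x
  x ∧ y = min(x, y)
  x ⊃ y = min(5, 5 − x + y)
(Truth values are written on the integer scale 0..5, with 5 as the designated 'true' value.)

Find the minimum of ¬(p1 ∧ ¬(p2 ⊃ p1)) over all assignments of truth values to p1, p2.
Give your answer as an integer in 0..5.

3

Take p1 = 2, p2 = 4:
p2 ⊃ p1 = 4 ⊃ 2 = 3
¬(p2 ⊃ p1) = ¬3 = 2
p1 ∧ ¬(p2 ⊃ p1) = 2 ∧ 2 = 2
¬(p1 ∧ ¬(p2 ⊃ p1)) = ¬2 = 3
No assignment yields a value below 3, so this is the minimum.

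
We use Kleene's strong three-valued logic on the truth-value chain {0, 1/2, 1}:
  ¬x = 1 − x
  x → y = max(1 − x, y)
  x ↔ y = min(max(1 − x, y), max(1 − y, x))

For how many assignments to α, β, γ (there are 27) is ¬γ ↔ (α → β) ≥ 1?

value 1: 6 assignments (counts)
value 1/2: 15 assignments
value 0: 6 assignments
So 6 of the 27 assignments meet the threshold.

6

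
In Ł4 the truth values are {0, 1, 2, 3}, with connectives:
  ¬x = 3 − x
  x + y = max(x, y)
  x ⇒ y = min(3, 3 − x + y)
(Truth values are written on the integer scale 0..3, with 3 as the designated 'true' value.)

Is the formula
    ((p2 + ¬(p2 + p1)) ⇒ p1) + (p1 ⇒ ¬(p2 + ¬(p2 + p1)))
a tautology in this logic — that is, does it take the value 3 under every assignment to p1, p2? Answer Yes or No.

No

Counterexample: take p1 = 1, p2 = 3.
p2 + p1 = 3 + 1 = 3
¬(p2 + p1) = ¬3 = 0
p2 + ¬(p2 + p1) = 3 + 0 = 3
(p2 + ¬(p2 + p1)) ⇒ p1 = 3 ⇒ 1 = 1
p2 + p1 = 3 + 1 = 3
¬(p2 + p1) = ¬3 = 0
p2 + ¬(p2 + p1) = 3 + 0 = 3
¬(p2 + ¬(p2 + p1)) = ¬3 = 0
p1 ⇒ ¬(p2 + ¬(p2 + p1)) = 1 ⇒ 0 = 2
((p2 + ¬(p2 + p1)) ⇒ p1) + (p1 ⇒ ¬(p2 + ¬(p2 + p1))) = 1 + 2 = 2
This gives 2 ≠ 3.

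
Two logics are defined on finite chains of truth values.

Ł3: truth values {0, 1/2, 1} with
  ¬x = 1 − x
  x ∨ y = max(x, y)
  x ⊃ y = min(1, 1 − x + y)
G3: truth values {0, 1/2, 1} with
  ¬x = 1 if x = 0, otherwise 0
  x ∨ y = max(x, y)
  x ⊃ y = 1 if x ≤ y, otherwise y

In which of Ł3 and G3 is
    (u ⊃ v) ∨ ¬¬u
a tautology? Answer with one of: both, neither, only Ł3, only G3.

only G3

In Ł3: at u = 1/2, v = 0 the value is 1/2 — not a tautology.
In G3: every assignment gives 1 — tautology.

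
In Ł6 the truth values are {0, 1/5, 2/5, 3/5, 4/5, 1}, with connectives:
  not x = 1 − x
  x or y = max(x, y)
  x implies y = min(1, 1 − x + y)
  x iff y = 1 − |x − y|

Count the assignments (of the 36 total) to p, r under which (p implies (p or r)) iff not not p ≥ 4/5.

value 1: 6 assignments (counts)
value 4/5: 6 assignments (counts)
value 3/5: 6 assignments
value 2/5: 6 assignments
value 1/5: 6 assignments
value 0: 6 assignments
So 12 of the 36 assignments meet the threshold.

12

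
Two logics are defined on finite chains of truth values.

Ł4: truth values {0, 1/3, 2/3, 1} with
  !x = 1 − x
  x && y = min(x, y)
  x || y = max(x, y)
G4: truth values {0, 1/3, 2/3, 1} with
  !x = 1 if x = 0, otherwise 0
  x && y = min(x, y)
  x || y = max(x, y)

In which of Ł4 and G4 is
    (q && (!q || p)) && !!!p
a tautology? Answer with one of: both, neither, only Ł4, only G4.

neither

In Ł4: at p = 0, q = 0 the value is 0 — not a tautology.
In G4: at p = 0, q = 0 the value is 0 — not a tautology.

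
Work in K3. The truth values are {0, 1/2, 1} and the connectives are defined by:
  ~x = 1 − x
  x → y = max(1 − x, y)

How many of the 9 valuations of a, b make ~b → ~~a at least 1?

5

a = 0, b = 0 ↦ 0  <
a = 0, b = 1/2 ↦ 1/2  <
a = 0, b = 1 ↦ 1  ≥
a = 1/2, b = 0 ↦ 1/2  <
a = 1/2, b = 1/2 ↦ 1/2  <
a = 1/2, b = 1 ↦ 1  ≥
a = 1, b = 0 ↦ 1  ≥
a = 1, b = 1/2 ↦ 1  ≥
a = 1, b = 1 ↦ 1  ≥
So 5 of the 9 assignments meet the threshold.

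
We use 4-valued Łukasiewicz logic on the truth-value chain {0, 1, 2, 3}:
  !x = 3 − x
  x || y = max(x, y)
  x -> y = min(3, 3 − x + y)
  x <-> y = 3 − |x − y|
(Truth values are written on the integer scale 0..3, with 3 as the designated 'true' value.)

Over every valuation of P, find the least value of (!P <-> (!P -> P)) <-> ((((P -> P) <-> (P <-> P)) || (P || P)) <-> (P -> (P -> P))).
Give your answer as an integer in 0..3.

Take P = 0:
!P = !0 = 3
!P = !0 = 3
!P -> P = 3 -> 0 = 0
!P <-> (!P -> P) = 3 <-> 0 = 0
P -> P = 0 -> 0 = 3
P <-> P = 0 <-> 0 = 3
(P -> P) <-> (P <-> P) = 3 <-> 3 = 3
P || P = 0 || 0 = 0
((P -> P) <-> (P <-> P)) || (P || P) = 3 || 0 = 3
P -> P = 0 -> 0 = 3
P -> (P -> P) = 0 -> 3 = 3
(((P -> P) <-> (P <-> P)) || (P || P)) <-> (P -> (P -> P)) = 3 <-> 3 = 3
(!P <-> (!P -> P)) <-> ((((P -> P) <-> (P <-> P)) || (P || P)) <-> (P -> (P -> P))) = 0 <-> 3 = 0
No assignment yields a value below 0, so this is the minimum.

0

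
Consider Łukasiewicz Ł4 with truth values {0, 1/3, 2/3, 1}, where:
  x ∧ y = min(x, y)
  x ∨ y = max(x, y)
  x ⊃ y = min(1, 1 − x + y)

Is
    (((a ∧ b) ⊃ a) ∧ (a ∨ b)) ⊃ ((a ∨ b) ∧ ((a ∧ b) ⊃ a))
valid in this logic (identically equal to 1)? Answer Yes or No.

a = 0, b = 0 ↦ 1
a = 0, b = 1/3 ↦ 1
a = 0, b = 2/3 ↦ 1
a = 0, b = 1 ↦ 1
a = 1/3, b = 0 ↦ 1
a = 1/3, b = 1/3 ↦ 1
a = 1/3, b = 2/3 ↦ 1
a = 1/3, b = 1 ↦ 1
a = 2/3, b = 0 ↦ 1
a = 2/3, b = 1/3 ↦ 1
a = 2/3, b = 2/3 ↦ 1
a = 2/3, b = 1 ↦ 1
a = 1, b = 0 ↦ 1
a = 1, b = 1/3 ↦ 1
a = 1, b = 2/3 ↦ 1
a = 1, b = 1 ↦ 1
Every assignment gives a value ≥ 1.

Yes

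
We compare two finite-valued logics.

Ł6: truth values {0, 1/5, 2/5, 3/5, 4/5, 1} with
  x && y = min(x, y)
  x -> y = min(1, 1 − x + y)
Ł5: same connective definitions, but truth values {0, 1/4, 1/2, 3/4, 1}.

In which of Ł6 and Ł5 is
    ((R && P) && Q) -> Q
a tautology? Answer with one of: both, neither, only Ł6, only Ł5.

In Ł6: every assignment gives 1 — tautology.
In Ł5: every assignment gives 1 — tautology.

both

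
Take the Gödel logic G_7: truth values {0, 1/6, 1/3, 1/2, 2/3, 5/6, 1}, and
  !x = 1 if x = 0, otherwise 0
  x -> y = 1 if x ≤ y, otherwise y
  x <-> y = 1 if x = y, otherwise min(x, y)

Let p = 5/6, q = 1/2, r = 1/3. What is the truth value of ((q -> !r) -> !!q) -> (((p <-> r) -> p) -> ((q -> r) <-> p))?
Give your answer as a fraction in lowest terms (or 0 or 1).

!r = !1/3 = 0
q -> !r = 1/2 -> 0 = 0
!q = !1/2 = 0
!!q = !0 = 1
(q -> !r) -> !!q = 0 -> 1 = 1
p <-> r = 5/6 <-> 1/3 = 1/3
(p <-> r) -> p = 1/3 -> 5/6 = 1
q -> r = 1/2 -> 1/3 = 1/3
(q -> r) <-> p = 1/3 <-> 5/6 = 1/3
((p <-> r) -> p) -> ((q -> r) <-> p) = 1 -> 1/3 = 1/3
((q -> !r) -> !!q) -> (((p <-> r) -> p) -> ((q -> r) <-> p)) = 1 -> 1/3 = 1/3

1/3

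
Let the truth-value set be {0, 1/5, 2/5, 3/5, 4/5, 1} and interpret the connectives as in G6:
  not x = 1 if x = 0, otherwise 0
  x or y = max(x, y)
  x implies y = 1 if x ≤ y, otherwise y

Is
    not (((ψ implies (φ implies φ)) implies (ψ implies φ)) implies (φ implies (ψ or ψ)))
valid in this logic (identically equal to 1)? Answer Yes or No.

Counterexample: take φ = 0, ψ = 0.
φ implies φ = 0 implies 0 = 1
ψ implies (φ implies φ) = 0 implies 1 = 1
ψ implies φ = 0 implies 0 = 1
(ψ implies (φ implies φ)) implies (ψ implies φ) = 1 implies 1 = 1
ψ or ψ = 0 or 0 = 0
φ implies (ψ or ψ) = 0 implies 0 = 1
((ψ implies (φ implies φ)) implies (ψ implies φ)) implies (φ implies (ψ or ψ)) = 1 implies 1 = 1
not (((ψ implies (φ implies φ)) implies (ψ implies φ)) implies (φ implies (ψ or ψ))) = not 1 = 0
This gives 0 ≠ 1.

No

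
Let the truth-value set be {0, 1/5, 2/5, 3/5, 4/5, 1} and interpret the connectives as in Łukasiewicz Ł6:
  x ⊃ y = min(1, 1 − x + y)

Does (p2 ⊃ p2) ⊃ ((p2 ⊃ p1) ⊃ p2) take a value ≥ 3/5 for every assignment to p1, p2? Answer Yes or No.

Counterexample: take p1 = 0, p2 = 0.
p2 ⊃ p2 = 0 ⊃ 0 = 1
p2 ⊃ p1 = 0 ⊃ 0 = 1
(p2 ⊃ p1) ⊃ p2 = 1 ⊃ 0 = 0
(p2 ⊃ p2) ⊃ ((p2 ⊃ p1) ⊃ p2) = 1 ⊃ 0 = 0
This gives 0, which is below 3/5.

No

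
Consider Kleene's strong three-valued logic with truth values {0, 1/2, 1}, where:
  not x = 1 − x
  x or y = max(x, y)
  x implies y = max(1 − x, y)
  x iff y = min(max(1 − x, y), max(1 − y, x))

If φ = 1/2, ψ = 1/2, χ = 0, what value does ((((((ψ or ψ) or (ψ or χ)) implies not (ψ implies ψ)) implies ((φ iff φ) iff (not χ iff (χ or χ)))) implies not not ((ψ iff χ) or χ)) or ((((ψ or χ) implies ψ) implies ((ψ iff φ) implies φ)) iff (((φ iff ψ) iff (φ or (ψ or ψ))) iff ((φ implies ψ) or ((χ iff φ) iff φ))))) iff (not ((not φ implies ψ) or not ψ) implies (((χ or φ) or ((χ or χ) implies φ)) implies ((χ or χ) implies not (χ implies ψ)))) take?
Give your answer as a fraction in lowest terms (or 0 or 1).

ψ or ψ = 1/2 or 1/2 = 1/2
ψ or χ = 1/2 or 0 = 1/2
(ψ or ψ) or (ψ or χ) = 1/2 or 1/2 = 1/2
ψ implies ψ = 1/2 implies 1/2 = 1/2
not (ψ implies ψ) = not 1/2 = 1/2
((ψ or ψ) or (ψ or χ)) implies not (ψ implies ψ) = 1/2 implies 1/2 = 1/2
φ iff φ = 1/2 iff 1/2 = 1/2
not χ = not 0 = 1
χ or χ = 0 or 0 = 0
not χ iff (χ or χ) = 1 iff 0 = 0
(φ iff φ) iff (not χ iff (χ or χ)) = 1/2 iff 0 = 1/2
(((ψ or ψ) or (ψ or χ)) implies not (ψ implies ψ)) implies ((φ iff φ) iff (not χ iff (χ or χ))) = 1/2 implies 1/2 = 1/2
ψ iff χ = 1/2 iff 0 = 1/2
(ψ iff χ) or χ = 1/2 or 0 = 1/2
not ((ψ iff χ) or χ) = not 1/2 = 1/2
not not ((ψ iff χ) or χ) = not 1/2 = 1/2
((((ψ or ψ) or (ψ or χ)) implies not (ψ implies ψ)) implies ((φ iff φ) iff (not χ iff (χ or χ)))) implies not not ((ψ iff χ) or χ) = 1/2 implies 1/2 = 1/2
ψ or χ = 1/2 or 0 = 1/2
(ψ or χ) implies ψ = 1/2 implies 1/2 = 1/2
ψ iff φ = 1/2 iff 1/2 = 1/2
(ψ iff φ) implies φ = 1/2 implies 1/2 = 1/2
((ψ or χ) implies ψ) implies ((ψ iff φ) implies φ) = 1/2 implies 1/2 = 1/2
φ iff ψ = 1/2 iff 1/2 = 1/2
ψ or ψ = 1/2 or 1/2 = 1/2
φ or (ψ or ψ) = 1/2 or 1/2 = 1/2
(φ iff ψ) iff (φ or (ψ or ψ)) = 1/2 iff 1/2 = 1/2
φ implies ψ = 1/2 implies 1/2 = 1/2
χ iff φ = 0 iff 1/2 = 1/2
(χ iff φ) iff φ = 1/2 iff 1/2 = 1/2
(φ implies ψ) or ((χ iff φ) iff φ) = 1/2 or 1/2 = 1/2
((φ iff ψ) iff (φ or (ψ or ψ))) iff ((φ implies ψ) or ((χ iff φ) iff φ)) = 1/2 iff 1/2 = 1/2
(((ψ or χ) implies ψ) implies ((ψ iff φ) implies φ)) iff (((φ iff ψ) iff (φ or (ψ or ψ))) iff ((φ implies ψ) or ((χ iff φ) iff φ))) = 1/2 iff 1/2 = 1/2
(((((ψ or ψ) or (ψ or χ)) implies not (ψ implies ψ)) implies ((φ iff φ) iff (not χ iff (χ or χ)))) implies not not ((ψ iff χ) or χ)) or ((((ψ or χ) implies ψ) implies ((ψ iff φ) implies φ)) iff (((φ iff ψ) iff (φ or (ψ or ψ))) iff ((φ implies ψ) or ((χ iff φ) iff φ)))) = 1/2 or 1/2 = 1/2
not φ = not 1/2 = 1/2
not φ implies ψ = 1/2 implies 1/2 = 1/2
not ψ = not 1/2 = 1/2
(not φ implies ψ) or not ψ = 1/2 or 1/2 = 1/2
not ((not φ implies ψ) or not ψ) = not 1/2 = 1/2
χ or φ = 0 or 1/2 = 1/2
χ or χ = 0 or 0 = 0
(χ or χ) implies φ = 0 implies 1/2 = 1
(χ or φ) or ((χ or χ) implies φ) = 1/2 or 1 = 1
χ or χ = 0 or 0 = 0
χ implies ψ = 0 implies 1/2 = 1
not (χ implies ψ) = not 1 = 0
(χ or χ) implies not (χ implies ψ) = 0 implies 0 = 1
((χ or φ) or ((χ or χ) implies φ)) implies ((χ or χ) implies not (χ implies ψ)) = 1 implies 1 = 1
not ((not φ implies ψ) or not ψ) implies (((χ or φ) or ((χ or χ) implies φ)) implies ((χ or χ) implies not (χ implies ψ))) = 1/2 implies 1 = 1
((((((ψ or ψ) or (ψ or χ)) implies not (ψ implies ψ)) implies ((φ iff φ) iff (not χ iff (χ or χ)))) implies not not ((ψ iff χ) or χ)) or ((((ψ or χ) implies ψ) implies ((ψ iff φ) implies φ)) iff (((φ iff ψ) iff (φ or (ψ or ψ))) iff ((φ implies ψ) or ((χ iff φ) iff φ))))) iff (not ((not φ implies ψ) or not ψ) implies (((χ or φ) or ((χ or χ) implies φ)) implies ((χ or χ) implies not (χ implies ψ)))) = 1/2 iff 1 = 1/2

1/2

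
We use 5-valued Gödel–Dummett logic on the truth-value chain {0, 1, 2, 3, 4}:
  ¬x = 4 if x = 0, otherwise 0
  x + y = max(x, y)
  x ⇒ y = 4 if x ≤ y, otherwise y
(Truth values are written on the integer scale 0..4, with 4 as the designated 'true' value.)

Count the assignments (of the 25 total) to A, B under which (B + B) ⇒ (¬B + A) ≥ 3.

16

value 4: 15 assignments (counts)
value 3: 1 assignment (counts)
value 2: 2 assignments
value 1: 3 assignments
value 0: 4 assignments
So 16 of the 25 assignments meet the threshold.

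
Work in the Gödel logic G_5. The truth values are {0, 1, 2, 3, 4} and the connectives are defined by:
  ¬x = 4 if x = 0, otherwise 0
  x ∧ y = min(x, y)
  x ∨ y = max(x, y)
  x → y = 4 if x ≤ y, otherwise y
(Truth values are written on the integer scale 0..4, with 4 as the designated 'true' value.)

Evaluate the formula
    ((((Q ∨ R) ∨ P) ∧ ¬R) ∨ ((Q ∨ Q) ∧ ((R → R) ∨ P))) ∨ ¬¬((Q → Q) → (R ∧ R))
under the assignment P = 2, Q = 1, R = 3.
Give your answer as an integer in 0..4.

4

Q ∨ R = 1 ∨ 3 = 3
(Q ∨ R) ∨ P = 3 ∨ 2 = 3
¬R = ¬3 = 0
((Q ∨ R) ∨ P) ∧ ¬R = 3 ∧ 0 = 0
Q ∨ Q = 1 ∨ 1 = 1
R → R = 3 → 3 = 4
(R → R) ∨ P = 4 ∨ 2 = 4
(Q ∨ Q) ∧ ((R → R) ∨ P) = 1 ∧ 4 = 1
(((Q ∨ R) ∨ P) ∧ ¬R) ∨ ((Q ∨ Q) ∧ ((R → R) ∨ P)) = 0 ∨ 1 = 1
Q → Q = 1 → 1 = 4
R ∧ R = 3 ∧ 3 = 3
(Q → Q) → (R ∧ R) = 4 → 3 = 3
¬((Q → Q) → (R ∧ R)) = ¬3 = 0
¬¬((Q → Q) → (R ∧ R)) = ¬0 = 4
((((Q ∨ R) ∨ P) ∧ ¬R) ∨ ((Q ∨ Q) ∧ ((R → R) ∨ P))) ∨ ¬¬((Q → Q) → (R ∧ R)) = 1 ∨ 4 = 4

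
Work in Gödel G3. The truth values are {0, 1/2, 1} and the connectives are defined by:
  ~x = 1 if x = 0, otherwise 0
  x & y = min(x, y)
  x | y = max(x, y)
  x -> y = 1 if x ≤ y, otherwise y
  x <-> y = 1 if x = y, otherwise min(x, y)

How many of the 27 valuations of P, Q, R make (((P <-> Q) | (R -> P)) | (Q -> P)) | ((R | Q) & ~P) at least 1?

value 1: 25 assignments (counts)
value 1/2: 2 assignments
So 25 of the 27 assignments meet the threshold.

25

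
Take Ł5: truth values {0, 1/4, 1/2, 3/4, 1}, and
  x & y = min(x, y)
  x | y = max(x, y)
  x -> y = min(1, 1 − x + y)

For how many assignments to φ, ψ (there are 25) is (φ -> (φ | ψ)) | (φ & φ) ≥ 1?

25

value 1: 25 assignments (counts)
So 25 of the 25 assignments meet the threshold.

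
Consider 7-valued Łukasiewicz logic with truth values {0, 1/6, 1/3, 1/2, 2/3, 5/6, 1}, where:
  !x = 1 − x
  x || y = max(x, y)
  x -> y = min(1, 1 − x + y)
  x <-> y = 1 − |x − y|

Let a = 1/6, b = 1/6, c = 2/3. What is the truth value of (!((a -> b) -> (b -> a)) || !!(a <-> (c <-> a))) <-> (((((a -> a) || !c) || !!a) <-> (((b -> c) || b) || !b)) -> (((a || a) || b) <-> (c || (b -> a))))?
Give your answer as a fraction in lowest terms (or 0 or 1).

1/2

a -> b = 1/6 -> 1/6 = 1
b -> a = 1/6 -> 1/6 = 1
(a -> b) -> (b -> a) = 1 -> 1 = 1
!((a -> b) -> (b -> a)) = !1 = 0
c <-> a = 2/3 <-> 1/6 = 1/2
a <-> (c <-> a) = 1/6 <-> 1/2 = 2/3
!(a <-> (c <-> a)) = !2/3 = 1/3
!!(a <-> (c <-> a)) = !1/3 = 2/3
!((a -> b) -> (b -> a)) || !!(a <-> (c <-> a)) = 0 || 2/3 = 2/3
a -> a = 1/6 -> 1/6 = 1
!c = !2/3 = 1/3
(a -> a) || !c = 1 || 1/3 = 1
!a = !1/6 = 5/6
!!a = !5/6 = 1/6
((a -> a) || !c) || !!a = 1 || 1/6 = 1
b -> c = 1/6 -> 2/3 = 1
(b -> c) || b = 1 || 1/6 = 1
!b = !1/6 = 5/6
((b -> c) || b) || !b = 1 || 5/6 = 1
(((a -> a) || !c) || !!a) <-> (((b -> c) || b) || !b) = 1 <-> 1 = 1
a || a = 1/6 || 1/6 = 1/6
(a || a) || b = 1/6 || 1/6 = 1/6
b -> a = 1/6 -> 1/6 = 1
c || (b -> a) = 2/3 || 1 = 1
((a || a) || b) <-> (c || (b -> a)) = 1/6 <-> 1 = 1/6
((((a -> a) || !c) || !!a) <-> (((b -> c) || b) || !b)) -> (((a || a) || b) <-> (c || (b -> a))) = 1 -> 1/6 = 1/6
(!((a -> b) -> (b -> a)) || !!(a <-> (c <-> a))) <-> (((((a -> a) || !c) || !!a) <-> (((b -> c) || b) || !b)) -> (((a || a) || b) <-> (c || (b -> a)))) = 2/3 <-> 1/6 = 1/2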